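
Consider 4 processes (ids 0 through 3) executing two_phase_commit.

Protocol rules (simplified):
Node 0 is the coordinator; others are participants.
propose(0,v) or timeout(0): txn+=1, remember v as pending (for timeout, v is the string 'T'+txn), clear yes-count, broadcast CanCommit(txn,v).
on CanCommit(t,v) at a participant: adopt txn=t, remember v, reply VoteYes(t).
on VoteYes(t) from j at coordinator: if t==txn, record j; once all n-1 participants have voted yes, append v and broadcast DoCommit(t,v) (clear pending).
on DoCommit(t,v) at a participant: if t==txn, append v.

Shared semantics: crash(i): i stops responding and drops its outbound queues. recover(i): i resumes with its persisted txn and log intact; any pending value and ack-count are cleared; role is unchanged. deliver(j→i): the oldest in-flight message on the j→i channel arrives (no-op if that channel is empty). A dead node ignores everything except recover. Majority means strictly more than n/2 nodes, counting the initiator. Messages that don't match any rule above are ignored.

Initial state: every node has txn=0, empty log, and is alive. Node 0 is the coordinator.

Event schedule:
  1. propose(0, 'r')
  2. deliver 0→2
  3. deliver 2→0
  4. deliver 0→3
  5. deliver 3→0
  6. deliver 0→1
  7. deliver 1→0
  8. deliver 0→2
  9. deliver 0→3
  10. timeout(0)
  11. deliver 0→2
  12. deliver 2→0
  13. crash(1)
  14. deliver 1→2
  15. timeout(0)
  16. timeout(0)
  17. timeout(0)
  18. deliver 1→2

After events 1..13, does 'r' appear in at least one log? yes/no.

yes

after 1 — propose(0,'r'): n0:coor/t1/[-]
after 2 — deliver 0→2: n2:part/t1/[-]
after 3 — deliver 2→0: ·
after 4 — deliver 0→3: n3:part/t1/[-]
after 5 — deliver 3→0: ·
after 6 — deliver 0→1: n1:part/t1/[-]
after 7 — deliver 1→0: n0:coor/t1/[r]
after 8 — deliver 0→2: n2:part/t1/[r]
after 9 — deliver 0→3: n3:part/t1/[r]
after 10 — timeout(0): n0:coor/t2/[r]
after 11 — deliver 0→2: n2:part/t2/[r]
after 12 — deliver 2→0: ·
after 13 — crash(1): n1:✗part/t1/[-]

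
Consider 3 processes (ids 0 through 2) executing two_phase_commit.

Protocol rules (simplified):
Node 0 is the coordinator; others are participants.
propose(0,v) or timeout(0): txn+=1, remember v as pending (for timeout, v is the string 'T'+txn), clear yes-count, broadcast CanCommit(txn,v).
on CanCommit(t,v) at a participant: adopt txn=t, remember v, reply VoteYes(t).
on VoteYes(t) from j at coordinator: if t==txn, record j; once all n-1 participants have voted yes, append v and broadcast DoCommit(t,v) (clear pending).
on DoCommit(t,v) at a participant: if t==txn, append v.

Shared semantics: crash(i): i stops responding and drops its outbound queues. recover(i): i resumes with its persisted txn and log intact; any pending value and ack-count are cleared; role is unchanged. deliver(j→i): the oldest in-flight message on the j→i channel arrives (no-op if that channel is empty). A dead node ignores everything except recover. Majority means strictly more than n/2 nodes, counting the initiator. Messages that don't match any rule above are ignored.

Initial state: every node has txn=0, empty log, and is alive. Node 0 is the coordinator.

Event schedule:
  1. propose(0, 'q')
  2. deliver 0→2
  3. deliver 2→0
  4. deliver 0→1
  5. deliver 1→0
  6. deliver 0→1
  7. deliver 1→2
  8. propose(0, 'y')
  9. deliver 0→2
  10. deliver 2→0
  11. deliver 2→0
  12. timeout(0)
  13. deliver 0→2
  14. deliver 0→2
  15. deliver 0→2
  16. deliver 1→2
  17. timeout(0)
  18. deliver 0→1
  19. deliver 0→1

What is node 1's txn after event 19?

3

step 1 propose(0,'q'): 0={coor,t=1,log=-}
step 2 deliver 0→2: 2={part,t=1,log=-}
step 3 deliver 2→0: —
step 4 deliver 0→1: 1={part,t=1,log=-}
step 5 deliver 1→0: 0={coor,t=1,log=q}
step 6 deliver 0→1: 1={part,t=1,log=q}
step 7 deliver 1→2: —
step 8 propose(0,'y'): 0={coor,t=2,log=q}
step 9 deliver 0→2: 2={part,t=1,log=q}
step 10 deliver 2→0: —
step 11 deliver 2→0: —
step 12 timeout(0): 0={coor,t=3,log=q}
step 13 deliver 0→2: 2={part,t=2,log=q}
step 14 deliver 0→2: 2={part,t=3,log=q}
step 15 deliver 0→2: —
step 16 deliver 1→2: —
step 17 timeout(0): 0={coor,t=4,log=q}
step 18 deliver 0→1: 1={part,t=2,log=q}
step 19 deliver 0→1: 1={part,t=3,log=q}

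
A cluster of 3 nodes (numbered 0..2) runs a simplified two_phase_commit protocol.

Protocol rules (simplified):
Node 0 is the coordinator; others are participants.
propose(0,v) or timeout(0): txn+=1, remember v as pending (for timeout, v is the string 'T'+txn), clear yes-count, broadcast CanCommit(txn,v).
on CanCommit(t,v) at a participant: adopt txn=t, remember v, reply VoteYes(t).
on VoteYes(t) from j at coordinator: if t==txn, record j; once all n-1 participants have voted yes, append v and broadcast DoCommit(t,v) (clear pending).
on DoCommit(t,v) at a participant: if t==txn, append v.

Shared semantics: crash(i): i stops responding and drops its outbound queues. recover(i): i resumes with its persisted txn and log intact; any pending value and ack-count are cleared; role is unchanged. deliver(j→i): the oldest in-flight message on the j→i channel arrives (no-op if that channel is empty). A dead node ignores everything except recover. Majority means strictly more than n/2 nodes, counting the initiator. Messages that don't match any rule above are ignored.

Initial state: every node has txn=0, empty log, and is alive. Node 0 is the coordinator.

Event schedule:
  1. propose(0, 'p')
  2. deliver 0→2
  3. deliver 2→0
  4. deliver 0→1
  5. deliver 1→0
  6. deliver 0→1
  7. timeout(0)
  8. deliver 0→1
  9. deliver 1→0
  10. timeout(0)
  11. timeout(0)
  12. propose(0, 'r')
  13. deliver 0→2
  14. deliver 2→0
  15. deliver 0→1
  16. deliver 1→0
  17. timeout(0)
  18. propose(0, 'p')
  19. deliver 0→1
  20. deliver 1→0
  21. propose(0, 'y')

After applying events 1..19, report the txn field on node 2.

1

1. propose(0,'p'):  <0:coor t1 ->
2. deliver 0→2:  <2:part t1 ->
3. deliver 2→0:  nop
4. deliver 0→1:  <1:part t1 ->
5. deliver 1→0:  <0:coor t1 p>
6. deliver 0→1:  <1:part t1 p>
7. timeout(0):  <0:coor t2 p>
8. deliver 0→1:  <1:part t2 p>
9. deliver 1→0:  nop
10. timeout(0):  <0:coor t3 p>
11. timeout(0):  <0:coor t4 p>
12. propose(0,'r'):  <0:coor t5 p>
13. deliver 0→2:  <2:part t1 p>
14. deliver 2→0:  nop
15. deliver 0→1:  <1:part t3 p>
16. deliver 1→0:  nop
17. timeout(0):  <0:coor t6 p>
18. propose(0,'p'):  <0:coor t7 p>
19. deliver 0→1:  <1:part t4 p>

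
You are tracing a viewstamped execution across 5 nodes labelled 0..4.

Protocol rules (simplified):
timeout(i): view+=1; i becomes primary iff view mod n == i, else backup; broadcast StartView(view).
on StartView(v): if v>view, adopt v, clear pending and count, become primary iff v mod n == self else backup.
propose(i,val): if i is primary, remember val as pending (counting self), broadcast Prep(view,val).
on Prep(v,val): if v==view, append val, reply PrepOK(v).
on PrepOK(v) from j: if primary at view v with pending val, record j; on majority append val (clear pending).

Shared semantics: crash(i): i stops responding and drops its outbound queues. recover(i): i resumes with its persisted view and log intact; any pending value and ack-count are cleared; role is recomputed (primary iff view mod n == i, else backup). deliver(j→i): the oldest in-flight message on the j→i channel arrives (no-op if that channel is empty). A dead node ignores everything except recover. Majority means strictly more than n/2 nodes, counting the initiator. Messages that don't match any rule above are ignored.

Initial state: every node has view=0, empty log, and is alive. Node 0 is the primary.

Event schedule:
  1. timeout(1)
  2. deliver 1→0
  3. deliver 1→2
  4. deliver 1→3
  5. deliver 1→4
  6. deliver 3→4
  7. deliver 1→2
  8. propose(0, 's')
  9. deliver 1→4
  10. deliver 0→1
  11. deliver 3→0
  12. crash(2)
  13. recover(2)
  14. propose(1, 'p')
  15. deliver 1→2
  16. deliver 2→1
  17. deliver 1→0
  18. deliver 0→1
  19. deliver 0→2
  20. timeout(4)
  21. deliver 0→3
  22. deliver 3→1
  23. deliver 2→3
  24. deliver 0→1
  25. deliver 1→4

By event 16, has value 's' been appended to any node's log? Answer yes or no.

e1 timeout(1): 1[prim,v=1,-]
e2 deliver 1→0: 0[back,v=1,-]
e3 deliver 1→2: 2[back,v=1,-]
e4 deliver 1→3: 3[back,v=1,-]
e5 deliver 1→4: 4[back,v=1,-]
e6 deliver 3→4: ·
e7 deliver 1→2: ·
e8 propose(0,'s'): ·
e9 deliver 1→4: ·
e10 deliver 0→1: ·
e11 deliver 3→0: ·
e12 crash(2): 2[✗back,v=1,-]
e13 recover(2): 2[back,v=1,-]
e14 propose(1,'p'): ·
e15 deliver 1→2: 2[back,v=1,p]
e16 deliver 2→1: ·

no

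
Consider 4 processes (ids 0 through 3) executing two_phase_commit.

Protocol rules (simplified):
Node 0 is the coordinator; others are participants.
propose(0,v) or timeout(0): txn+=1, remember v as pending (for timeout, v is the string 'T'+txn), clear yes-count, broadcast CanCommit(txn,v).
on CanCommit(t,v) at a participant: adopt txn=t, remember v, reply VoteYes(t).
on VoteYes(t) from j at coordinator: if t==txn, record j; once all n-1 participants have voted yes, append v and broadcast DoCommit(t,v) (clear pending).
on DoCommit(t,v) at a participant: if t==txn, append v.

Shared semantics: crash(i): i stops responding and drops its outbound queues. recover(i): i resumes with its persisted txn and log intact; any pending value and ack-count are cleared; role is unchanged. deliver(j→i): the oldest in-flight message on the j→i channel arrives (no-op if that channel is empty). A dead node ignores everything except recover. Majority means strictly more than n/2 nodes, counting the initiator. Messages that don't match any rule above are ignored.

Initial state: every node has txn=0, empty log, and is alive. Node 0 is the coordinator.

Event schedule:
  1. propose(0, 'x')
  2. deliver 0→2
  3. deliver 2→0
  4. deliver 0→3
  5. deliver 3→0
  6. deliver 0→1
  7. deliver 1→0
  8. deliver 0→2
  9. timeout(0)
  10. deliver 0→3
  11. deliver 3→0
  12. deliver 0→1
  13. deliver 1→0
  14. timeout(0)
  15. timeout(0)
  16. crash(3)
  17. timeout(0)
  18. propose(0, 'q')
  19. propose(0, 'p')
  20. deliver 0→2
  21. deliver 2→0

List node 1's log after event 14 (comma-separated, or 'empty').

x

step 1 propose(0,'x'): 0={coor,t=1,log=-}
step 2 deliver 0→2: 2={part,t=1,log=-}
step 3 deliver 2→0: —
step 4 deliver 0→3: 3={part,t=1,log=-}
step 5 deliver 3→0: —
step 6 deliver 0→1: 1={part,t=1,log=-}
step 7 deliver 1→0: 0={coor,t=1,log=x}
step 8 deliver 0→2: 2={part,t=1,log=x}
step 9 timeout(0): 0={coor,t=2,log=x}
step 10 deliver 0→3: 3={part,t=1,log=x}
step 11 deliver 3→0: —
step 12 deliver 0→1: 1={part,t=1,log=x}
step 13 deliver 1→0: —
step 14 timeout(0): 0={coor,t=3,log=x}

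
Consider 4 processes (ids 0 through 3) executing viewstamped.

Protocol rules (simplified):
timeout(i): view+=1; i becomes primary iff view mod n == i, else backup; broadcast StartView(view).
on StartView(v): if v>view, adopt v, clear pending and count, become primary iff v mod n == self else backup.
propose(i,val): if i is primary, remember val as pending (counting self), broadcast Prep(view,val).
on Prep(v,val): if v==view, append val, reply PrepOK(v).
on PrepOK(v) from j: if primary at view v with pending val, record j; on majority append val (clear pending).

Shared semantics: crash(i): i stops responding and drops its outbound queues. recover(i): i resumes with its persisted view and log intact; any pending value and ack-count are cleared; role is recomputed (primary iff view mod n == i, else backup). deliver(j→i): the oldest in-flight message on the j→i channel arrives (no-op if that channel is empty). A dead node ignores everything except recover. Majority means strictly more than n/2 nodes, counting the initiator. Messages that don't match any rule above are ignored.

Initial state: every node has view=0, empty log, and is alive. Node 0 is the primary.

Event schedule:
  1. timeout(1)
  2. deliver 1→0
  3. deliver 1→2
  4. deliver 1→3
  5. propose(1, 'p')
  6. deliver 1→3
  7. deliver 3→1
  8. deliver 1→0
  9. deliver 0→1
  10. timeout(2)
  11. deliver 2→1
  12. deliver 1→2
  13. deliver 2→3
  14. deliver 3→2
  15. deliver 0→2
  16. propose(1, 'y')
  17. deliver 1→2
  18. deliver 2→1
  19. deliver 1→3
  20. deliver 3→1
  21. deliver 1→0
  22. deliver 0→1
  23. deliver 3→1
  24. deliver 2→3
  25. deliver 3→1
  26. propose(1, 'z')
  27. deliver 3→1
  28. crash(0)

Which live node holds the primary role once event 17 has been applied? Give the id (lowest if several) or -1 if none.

2

e1 timeout(1): 1[prim,v=1,-]
e2 deliver 1→0: 0[back,v=1,-]
e3 deliver 1→2: 2[back,v=1,-]
e4 deliver 1→3: 3[back,v=1,-]
e5 propose(1,'p'): ·
e6 deliver 1→3: 3[back,v=1,p]
e7 deliver 3→1: ·
e8 deliver 1→0: 0[back,v=1,p]
e9 deliver 0→1: 1[prim,v=1,p]
e10 timeout(2): 2[prim,v=2,-]
e11 deliver 2→1: 1[back,v=2,p]
e12 deliver 1→2: ·
e13 deliver 2→3: 3[back,v=2,p]
e14 deliver 3→2: ·
e15 deliver 0→2: ·
e16 propose(1,'y'): ·
e17 deliver 1→2: ·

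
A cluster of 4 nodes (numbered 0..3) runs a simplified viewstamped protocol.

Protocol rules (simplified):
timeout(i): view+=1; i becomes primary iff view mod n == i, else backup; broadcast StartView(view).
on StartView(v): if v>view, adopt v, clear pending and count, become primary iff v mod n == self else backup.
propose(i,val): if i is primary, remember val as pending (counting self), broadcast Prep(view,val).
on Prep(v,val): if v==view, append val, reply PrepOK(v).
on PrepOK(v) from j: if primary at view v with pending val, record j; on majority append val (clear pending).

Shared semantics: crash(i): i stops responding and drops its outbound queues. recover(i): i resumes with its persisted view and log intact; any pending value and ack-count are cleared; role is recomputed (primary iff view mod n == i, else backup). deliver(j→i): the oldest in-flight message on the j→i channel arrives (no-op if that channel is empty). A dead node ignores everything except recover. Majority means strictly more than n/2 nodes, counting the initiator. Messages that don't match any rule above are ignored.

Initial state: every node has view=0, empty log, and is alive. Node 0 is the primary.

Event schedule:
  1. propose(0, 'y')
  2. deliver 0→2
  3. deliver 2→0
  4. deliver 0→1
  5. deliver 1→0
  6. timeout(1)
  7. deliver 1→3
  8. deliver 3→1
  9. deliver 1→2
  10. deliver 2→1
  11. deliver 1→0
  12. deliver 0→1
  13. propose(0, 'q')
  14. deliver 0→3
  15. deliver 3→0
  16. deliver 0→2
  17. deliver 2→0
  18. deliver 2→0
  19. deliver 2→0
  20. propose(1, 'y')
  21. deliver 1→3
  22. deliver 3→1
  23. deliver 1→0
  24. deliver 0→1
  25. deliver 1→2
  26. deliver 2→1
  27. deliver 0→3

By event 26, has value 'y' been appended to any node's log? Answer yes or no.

yes

[1] propose(0,'y') → ∅
[2] deliver 0→2 → N2(back v0 [y])
[3] deliver 2→0 → ∅
[4] deliver 0→1 → N1(back v0 [y])
[5] deliver 1→0 → N0(prim v0 [y])
[6] timeout(1) → N1(prim v1 [y])
[7] deliver 1→3 → N3(back v1 [-])
[8] deliver 3→1 → ∅
[9] deliver 1→2 → N2(back v1 [y])
[10] deliver 2→1 → ∅
[11] deliver 1→0 → N0(back v1 [y])
[12] deliver 0→1 → ∅
[13] propose(0,'q') → ∅
[14] deliver 0→3 → ∅
[15] deliver 3→0 → ∅
[16] deliver 0→2 → ∅
[17] deliver 2→0 → ∅
[18] deliver 2→0 → ∅
[19] deliver 2→0 → ∅
[20] propose(1,'y') → ∅
[21] deliver 1→3 → N3(back v1 [y])
[22] deliver 3→1 → ∅
[23] deliver 1→0 → N0(back v1 [y,y])
[24] deliver 0→1 → N1(prim v1 [y,y])
[25] deliver 1→2 → N2(back v1 [y,y])
[26] deliver 2→1 → ∅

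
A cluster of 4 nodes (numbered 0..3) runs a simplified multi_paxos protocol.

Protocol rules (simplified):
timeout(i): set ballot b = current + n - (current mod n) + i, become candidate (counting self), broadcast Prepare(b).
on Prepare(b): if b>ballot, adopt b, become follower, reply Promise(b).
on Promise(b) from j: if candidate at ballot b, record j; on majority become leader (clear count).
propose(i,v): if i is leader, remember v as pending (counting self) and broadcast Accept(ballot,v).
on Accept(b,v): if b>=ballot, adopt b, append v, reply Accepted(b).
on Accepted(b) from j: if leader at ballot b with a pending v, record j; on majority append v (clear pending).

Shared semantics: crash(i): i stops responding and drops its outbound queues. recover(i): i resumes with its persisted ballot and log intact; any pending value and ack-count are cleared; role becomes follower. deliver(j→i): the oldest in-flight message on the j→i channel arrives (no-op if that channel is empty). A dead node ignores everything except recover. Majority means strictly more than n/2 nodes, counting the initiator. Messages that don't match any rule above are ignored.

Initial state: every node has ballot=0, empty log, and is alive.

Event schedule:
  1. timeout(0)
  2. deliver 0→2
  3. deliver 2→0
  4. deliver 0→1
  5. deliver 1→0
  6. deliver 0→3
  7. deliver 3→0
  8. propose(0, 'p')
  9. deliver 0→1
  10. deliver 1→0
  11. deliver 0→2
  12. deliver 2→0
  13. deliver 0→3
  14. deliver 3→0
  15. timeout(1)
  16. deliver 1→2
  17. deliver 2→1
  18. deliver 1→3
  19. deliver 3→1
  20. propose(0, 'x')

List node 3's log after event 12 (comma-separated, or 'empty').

[1] timeout(0) → N0(cand b4 [-])
[2] deliver 0→2 → N2(foll b4 [-])
[3] deliver 2→0 → ∅
[4] deliver 0→1 → N1(foll b4 [-])
[5] deliver 1→0 → N0(lead b4 [-])
[6] deliver 0→3 → N3(foll b4 [-])
[7] deliver 3→0 → ∅
[8] propose(0,'p') → ∅
[9] deliver 0→1 → N1(foll b4 [p])
[10] deliver 1→0 → ∅
[11] deliver 0→2 → N2(foll b4 [p])
[12] deliver 2→0 → N0(lead b4 [p])

empty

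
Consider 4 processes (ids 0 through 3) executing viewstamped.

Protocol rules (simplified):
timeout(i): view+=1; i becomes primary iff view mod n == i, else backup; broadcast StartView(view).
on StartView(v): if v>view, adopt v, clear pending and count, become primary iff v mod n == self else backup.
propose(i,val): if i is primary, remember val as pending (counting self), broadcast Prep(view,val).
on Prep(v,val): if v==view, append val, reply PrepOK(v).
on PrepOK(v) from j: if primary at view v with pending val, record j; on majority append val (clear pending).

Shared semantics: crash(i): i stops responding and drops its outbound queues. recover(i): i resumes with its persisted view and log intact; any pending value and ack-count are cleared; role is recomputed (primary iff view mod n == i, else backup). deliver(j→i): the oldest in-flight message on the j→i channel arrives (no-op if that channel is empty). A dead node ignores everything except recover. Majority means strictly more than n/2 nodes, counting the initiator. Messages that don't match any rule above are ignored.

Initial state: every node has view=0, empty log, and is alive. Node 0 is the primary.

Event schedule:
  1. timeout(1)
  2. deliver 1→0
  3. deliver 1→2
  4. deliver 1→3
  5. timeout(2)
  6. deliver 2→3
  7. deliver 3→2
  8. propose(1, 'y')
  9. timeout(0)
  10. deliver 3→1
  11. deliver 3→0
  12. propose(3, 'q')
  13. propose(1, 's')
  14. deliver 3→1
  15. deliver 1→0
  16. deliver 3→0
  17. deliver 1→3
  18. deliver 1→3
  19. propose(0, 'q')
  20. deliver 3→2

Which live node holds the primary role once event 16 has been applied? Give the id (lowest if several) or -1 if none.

1

after 1 — timeout(1): n1:prim/v1/[-]
after 2 — deliver 1→0: n0:back/v1/[-]
after 3 — deliver 1→2: n2:back/v1/[-]
after 4 — deliver 1→3: n3:back/v1/[-]
after 5 — timeout(2): n2:prim/v2/[-]
after 6 — deliver 2→3: n3:back/v2/[-]
after 7 — deliver 3→2: ·
after 8 — propose(1,'y'): ·
after 9 — timeout(0): n0:back/v2/[-]
after 10 — deliver 3→1: ·
after 11 — deliver 3→0: ·
after 12 — propose(3,'q'): ·
after 13 — propose(1,'s'): ·
after 14 — deliver 3→1: ·
after 15 — deliver 1→0: ·
after 16 — deliver 3→0: ·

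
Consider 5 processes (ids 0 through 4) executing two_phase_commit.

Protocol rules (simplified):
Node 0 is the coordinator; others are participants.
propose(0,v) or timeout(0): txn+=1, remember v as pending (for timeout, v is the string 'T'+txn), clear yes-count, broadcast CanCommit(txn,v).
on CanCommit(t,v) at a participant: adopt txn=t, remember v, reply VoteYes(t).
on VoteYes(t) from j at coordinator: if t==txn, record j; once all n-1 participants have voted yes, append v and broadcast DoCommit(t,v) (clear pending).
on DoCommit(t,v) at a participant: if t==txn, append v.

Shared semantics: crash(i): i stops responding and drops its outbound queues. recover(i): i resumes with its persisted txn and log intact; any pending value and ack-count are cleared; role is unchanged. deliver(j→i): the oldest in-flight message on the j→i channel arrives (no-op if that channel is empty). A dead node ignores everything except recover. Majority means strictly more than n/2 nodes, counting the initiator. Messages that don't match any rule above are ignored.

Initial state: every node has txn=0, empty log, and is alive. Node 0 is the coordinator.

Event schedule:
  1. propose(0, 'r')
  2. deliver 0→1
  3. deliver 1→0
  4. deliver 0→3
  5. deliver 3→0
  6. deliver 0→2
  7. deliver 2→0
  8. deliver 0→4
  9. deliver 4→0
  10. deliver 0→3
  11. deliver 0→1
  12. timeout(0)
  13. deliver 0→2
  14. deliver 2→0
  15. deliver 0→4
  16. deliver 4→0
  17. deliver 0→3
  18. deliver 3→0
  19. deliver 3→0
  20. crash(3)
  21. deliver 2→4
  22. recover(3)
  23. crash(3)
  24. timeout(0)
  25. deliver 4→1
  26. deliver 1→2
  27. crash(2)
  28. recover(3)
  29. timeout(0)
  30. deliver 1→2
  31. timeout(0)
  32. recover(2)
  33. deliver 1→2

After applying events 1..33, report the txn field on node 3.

after 1 — propose(0,'r'): n0:coor/t1/[-]
after 2 — deliver 0→1: n1:part/t1/[-]
after 3 — deliver 1→0: ·
after 4 — deliver 0→3: n3:part/t1/[-]
after 5 — deliver 3→0: ·
after 6 — deliver 0→2: n2:part/t1/[-]
after 7 — deliver 2→0: ·
after 8 — deliver 0→4: n4:part/t1/[-]
after 9 — deliver 4→0: n0:coor/t1/[r]
after 10 — deliver 0→3: n3:part/t1/[r]
after 11 — deliver 0→1: n1:part/t1/[r]
after 12 — timeout(0): n0:coor/t2/[r]
after 13 — deliver 0→2: n2:part/t1/[r]
after 14 — deliver 2→0: ·
after 15 — deliver 0→4: n4:part/t1/[r]
after 16 — deliver 4→0: ·
after 17 — deliver 0→3: n3:part/t2/[r]
after 18 — deliver 3→0: ·
after 19 — deliver 3→0: ·
after 20 — crash(3): n3:✗part/t2/[r]
after 21 — deliver 2→4: ·
after 22 — recover(3): n3:part/t2/[r]
after 23 — crash(3): n3:✗part/t2/[r]
after 24 — timeout(0): n0:coor/t3/[r]
after 25 — deliver 4→1: ·
after 26 — deliver 1→2: ·
after 27 — crash(2): n2:✗part/t1/[r]
after 28 — recover(3): n3:part/t2/[r]
after 29 — timeout(0): n0:coor/t4/[r]
after 30 — deliver 1→2: ·
after 31 — timeout(0): n0:coor/t5/[r]
after 32 — recover(2): n2:part/t1/[r]
after 33 — deliver 1→2: ·

2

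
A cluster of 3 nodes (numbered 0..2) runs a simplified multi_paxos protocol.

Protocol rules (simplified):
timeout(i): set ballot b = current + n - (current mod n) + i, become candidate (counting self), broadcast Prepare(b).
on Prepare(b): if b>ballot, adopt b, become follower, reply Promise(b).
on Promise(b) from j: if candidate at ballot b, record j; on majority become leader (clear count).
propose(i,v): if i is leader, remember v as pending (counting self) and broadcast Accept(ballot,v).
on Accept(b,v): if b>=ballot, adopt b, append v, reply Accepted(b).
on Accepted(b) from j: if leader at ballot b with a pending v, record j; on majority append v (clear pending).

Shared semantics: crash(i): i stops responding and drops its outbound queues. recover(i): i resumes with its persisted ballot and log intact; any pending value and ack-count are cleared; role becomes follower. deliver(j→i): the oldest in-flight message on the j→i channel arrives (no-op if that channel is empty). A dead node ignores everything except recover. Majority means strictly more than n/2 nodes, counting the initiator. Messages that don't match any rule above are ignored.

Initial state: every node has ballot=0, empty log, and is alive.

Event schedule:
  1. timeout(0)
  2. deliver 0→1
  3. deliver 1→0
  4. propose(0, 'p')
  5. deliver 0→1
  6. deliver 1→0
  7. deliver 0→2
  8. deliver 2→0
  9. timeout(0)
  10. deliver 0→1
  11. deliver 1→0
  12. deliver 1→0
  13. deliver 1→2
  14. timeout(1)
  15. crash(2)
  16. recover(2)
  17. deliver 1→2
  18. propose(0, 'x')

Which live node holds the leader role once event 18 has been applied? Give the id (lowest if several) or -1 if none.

[1] timeout(0) → N0(cand b3 [-])
[2] deliver 0→1 → N1(foll b3 [-])
[3] deliver 1→0 → N0(lead b3 [-])
[4] propose(0,'p') → ∅
[5] deliver 0→1 → N1(foll b3 [p])
[6] deliver 1→0 → N0(lead b3 [p])
[7] deliver 0→2 → N2(foll b3 [-])
[8] deliver 2→0 → ∅
[9] timeout(0) → N0(cand b6 [p])
[10] deliver 0→1 → N1(foll b6 [p])
[11] deliver 1→0 → N0(lead b6 [p])
[12] deliver 1→0 → ∅
[13] deliver 1→2 → ∅
[14] timeout(1) → N1(cand b10 [p])
[15] crash(2) → N2(✗foll b3 [-])
[16] recover(2) → N2(foll b3 [-])
[17] deliver 1→2 → N2(foll b10 [-])
[18] propose(0,'x') → ∅

0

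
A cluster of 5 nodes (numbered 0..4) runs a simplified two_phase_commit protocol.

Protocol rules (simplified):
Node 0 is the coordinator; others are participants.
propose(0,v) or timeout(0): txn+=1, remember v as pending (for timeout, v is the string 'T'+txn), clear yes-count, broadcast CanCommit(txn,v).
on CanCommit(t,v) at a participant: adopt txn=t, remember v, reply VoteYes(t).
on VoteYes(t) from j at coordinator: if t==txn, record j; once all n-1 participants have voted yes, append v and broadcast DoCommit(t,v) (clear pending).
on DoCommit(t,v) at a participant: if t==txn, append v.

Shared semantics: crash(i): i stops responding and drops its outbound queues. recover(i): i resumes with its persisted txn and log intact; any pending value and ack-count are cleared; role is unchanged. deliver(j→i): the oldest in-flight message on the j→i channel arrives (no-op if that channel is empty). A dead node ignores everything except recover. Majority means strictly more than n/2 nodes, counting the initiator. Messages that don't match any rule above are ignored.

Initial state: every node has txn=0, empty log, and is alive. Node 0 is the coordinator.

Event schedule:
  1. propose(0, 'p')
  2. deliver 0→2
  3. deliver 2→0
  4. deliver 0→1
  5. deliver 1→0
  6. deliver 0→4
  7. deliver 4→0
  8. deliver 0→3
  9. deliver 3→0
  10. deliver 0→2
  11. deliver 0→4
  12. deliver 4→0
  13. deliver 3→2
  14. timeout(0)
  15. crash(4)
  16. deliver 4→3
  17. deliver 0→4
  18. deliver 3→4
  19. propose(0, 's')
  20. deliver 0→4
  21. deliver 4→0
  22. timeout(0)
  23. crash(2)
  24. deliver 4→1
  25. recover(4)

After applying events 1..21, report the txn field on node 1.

1

1. propose(0,'p'):  <0:coor t1 ->
2. deliver 0→2:  <2:part t1 ->
3. deliver 2→0:  nop
4. deliver 0→1:  <1:part t1 ->
5. deliver 1→0:  nop
6. deliver 0→4:  <4:part t1 ->
7. deliver 4→0:  nop
8. deliver 0→3:  <3:part t1 ->
9. deliver 3→0:  <0:coor t1 p>
10. deliver 0→2:  <2:part t1 p>
11. deliver 0→4:  <4:part t1 p>
12. deliver 4→0:  nop
13. deliver 3→2:  nop
14. timeout(0):  <0:coor t2 p>
15. crash(4):  <4:✗part t1 p>
16. deliver 4→3:  nop
17. deliver 0→4:  nop
18. deliver 3→4:  nop
19. propose(0,'s'):  <0:coor t3 p>
20. deliver 0→4:  nop
21. deliver 4→0:  nop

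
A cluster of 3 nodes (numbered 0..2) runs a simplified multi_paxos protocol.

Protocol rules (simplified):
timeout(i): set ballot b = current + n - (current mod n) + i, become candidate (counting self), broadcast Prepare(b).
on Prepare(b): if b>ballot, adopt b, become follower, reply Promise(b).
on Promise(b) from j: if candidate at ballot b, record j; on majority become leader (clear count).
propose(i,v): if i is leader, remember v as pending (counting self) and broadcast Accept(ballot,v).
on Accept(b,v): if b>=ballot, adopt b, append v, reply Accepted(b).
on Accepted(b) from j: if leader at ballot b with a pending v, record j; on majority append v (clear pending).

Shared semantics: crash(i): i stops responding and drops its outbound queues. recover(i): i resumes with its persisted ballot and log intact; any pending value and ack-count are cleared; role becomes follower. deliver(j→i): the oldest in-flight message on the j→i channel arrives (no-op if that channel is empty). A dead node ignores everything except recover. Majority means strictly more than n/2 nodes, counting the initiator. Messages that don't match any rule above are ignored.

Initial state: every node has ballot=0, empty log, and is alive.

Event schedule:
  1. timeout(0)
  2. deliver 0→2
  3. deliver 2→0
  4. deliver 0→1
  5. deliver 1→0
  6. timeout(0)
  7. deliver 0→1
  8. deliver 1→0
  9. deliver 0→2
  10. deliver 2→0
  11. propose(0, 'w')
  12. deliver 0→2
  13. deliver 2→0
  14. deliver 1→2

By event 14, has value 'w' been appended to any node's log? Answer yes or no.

after 1 — timeout(0): n0:cand/b3/[-]
after 2 — deliver 0→2: n2:foll/b3/[-]
after 3 — deliver 2→0: n0:lead/b3/[-]
after 4 — deliver 0→1: n1:foll/b3/[-]
after 5 — deliver 1→0: ·
after 6 — timeout(0): n0:cand/b6/[-]
after 7 — deliver 0→1: n1:foll/b6/[-]
after 8 — deliver 1→0: n0:lead/b6/[-]
after 9 — deliver 0→2: n2:foll/b6/[-]
after 10 — deliver 2→0: ·
after 11 — propose(0,'w'): ·
after 12 — deliver 0→2: n2:foll/b6/[w]
after 13 — deliver 2→0: n0:lead/b6/[w]
after 14 — deliver 1→2: ·

yes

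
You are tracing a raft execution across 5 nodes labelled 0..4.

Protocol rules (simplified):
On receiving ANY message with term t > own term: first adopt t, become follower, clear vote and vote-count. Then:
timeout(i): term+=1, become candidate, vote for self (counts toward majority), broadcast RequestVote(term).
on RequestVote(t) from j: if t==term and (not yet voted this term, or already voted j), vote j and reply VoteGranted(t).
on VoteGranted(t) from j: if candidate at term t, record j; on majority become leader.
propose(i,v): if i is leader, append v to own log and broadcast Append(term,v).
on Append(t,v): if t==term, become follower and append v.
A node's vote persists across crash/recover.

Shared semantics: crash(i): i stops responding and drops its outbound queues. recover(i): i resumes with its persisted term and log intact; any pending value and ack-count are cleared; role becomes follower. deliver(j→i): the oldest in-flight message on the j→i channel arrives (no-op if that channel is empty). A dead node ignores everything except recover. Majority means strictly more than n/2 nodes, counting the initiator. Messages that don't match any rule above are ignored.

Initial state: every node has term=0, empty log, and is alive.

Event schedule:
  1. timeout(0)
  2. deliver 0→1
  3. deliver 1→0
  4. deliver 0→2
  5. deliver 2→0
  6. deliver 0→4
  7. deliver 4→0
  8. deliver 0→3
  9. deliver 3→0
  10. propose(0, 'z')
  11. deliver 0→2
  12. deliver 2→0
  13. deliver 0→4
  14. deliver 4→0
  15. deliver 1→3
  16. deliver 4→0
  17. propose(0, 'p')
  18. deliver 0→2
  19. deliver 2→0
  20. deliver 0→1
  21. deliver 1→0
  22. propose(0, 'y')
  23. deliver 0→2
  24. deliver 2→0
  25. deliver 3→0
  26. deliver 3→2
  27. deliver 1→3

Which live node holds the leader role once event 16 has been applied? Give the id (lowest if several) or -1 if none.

after 1 — timeout(0): n0:cand/t1/[-]
after 2 — deliver 0→1: n1:foll/t1/[-]
after 3 — deliver 1→0: ·
after 4 — deliver 0→2: n2:foll/t1/[-]
after 5 — deliver 2→0: n0:lead/t1/[-]
after 6 — deliver 0→4: n4:foll/t1/[-]
after 7 — deliver 4→0: ·
after 8 — deliver 0→3: n3:foll/t1/[-]
after 9 — deliver 3→0: ·
after 10 — propose(0,'z'): n0:lead/t1/[z]
after 11 — deliver 0→2: n2:foll/t1/[z]
after 12 — deliver 2→0: ·
after 13 — deliver 0→4: n4:foll/t1/[z]
after 14 — deliver 4→0: ·
after 15 — deliver 1→3: ·
after 16 — deliver 4→0: ·

0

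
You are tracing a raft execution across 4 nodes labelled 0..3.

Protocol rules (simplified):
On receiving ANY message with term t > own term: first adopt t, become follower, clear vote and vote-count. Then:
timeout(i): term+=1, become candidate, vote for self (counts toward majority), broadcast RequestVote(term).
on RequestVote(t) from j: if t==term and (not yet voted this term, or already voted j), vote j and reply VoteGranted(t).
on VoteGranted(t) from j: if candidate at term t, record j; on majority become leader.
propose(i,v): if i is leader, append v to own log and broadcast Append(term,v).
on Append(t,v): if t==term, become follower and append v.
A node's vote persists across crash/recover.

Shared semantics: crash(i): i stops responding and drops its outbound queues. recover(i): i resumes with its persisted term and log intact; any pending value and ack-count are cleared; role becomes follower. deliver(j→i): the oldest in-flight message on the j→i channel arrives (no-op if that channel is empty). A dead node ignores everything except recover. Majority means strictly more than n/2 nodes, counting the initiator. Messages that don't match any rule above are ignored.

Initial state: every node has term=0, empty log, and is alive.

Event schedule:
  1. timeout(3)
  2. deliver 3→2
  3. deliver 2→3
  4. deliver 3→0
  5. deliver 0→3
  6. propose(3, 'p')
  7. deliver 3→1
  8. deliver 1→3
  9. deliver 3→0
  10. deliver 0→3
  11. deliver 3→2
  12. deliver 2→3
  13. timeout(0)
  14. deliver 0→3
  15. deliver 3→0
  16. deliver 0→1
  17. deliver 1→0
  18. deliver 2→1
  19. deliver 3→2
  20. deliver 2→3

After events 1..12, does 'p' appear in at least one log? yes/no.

yes

step 1 timeout(3): 3={cand,t=1,log=-}
step 2 deliver 3→2: 2={foll,t=1,log=-}
step 3 deliver 2→3: —
step 4 deliver 3→0: 0={foll,t=1,log=-}
step 5 deliver 0→3: 3={lead,t=1,log=-}
step 6 propose(3,'p'): 3={lead,t=1,log=p}
step 7 deliver 3→1: 1={foll,t=1,log=-}
step 8 deliver 1→3: —
step 9 deliver 3→0: 0={foll,t=1,log=p}
step 10 deliver 0→3: —
step 11 deliver 3→2: 2={foll,t=1,log=p}
step 12 deliver 2→3: —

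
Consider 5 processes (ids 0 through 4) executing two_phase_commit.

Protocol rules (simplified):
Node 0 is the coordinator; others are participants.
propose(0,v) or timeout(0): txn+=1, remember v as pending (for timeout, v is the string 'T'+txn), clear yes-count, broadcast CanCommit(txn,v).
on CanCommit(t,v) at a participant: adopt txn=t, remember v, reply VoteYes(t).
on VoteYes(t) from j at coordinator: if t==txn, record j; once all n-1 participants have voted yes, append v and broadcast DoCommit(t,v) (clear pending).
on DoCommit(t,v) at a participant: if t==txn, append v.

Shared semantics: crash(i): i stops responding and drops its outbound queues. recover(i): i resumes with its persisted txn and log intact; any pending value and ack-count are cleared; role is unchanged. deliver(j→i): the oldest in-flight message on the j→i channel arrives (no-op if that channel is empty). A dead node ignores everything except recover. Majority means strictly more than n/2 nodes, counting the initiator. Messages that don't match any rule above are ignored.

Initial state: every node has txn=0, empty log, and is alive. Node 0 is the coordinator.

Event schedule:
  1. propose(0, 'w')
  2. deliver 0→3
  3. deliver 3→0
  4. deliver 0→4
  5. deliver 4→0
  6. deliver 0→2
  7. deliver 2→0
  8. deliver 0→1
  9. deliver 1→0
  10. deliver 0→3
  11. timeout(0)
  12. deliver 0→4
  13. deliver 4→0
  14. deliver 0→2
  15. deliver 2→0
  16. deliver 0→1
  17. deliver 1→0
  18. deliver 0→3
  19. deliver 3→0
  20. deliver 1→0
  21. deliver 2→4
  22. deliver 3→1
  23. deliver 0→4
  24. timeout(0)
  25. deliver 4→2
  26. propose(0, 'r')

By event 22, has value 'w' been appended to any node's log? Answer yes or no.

1. propose(0,'w'):  <0:coor t1 ->
2. deliver 0→3:  <3:part t1 ->
3. deliver 3→0:  nop
4. deliver 0→4:  <4:part t1 ->
5. deliver 4→0:  nop
6. deliver 0→2:  <2:part t1 ->
7. deliver 2→0:  nop
8. deliver 0→1:  <1:part t1 ->
9. deliver 1→0:  <0:coor t1 w>
10. deliver 0→3:  <3:part t1 w>
11. timeout(0):  <0:coor t2 w>
12. deliver 0→4:  <4:part t1 w>
13. deliver 4→0:  nop
14. deliver 0→2:  <2:part t1 w>
15. deliver 2→0:  nop
16. deliver 0→1:  <1:part t1 w>
17. deliver 1→0:  nop
18. deliver 0→3:  <3:part t2 w>
19. deliver 3→0:  nop
20. deliver 1→0:  nop
21. deliver 2→4:  nop
22. deliver 3→1:  nop

yes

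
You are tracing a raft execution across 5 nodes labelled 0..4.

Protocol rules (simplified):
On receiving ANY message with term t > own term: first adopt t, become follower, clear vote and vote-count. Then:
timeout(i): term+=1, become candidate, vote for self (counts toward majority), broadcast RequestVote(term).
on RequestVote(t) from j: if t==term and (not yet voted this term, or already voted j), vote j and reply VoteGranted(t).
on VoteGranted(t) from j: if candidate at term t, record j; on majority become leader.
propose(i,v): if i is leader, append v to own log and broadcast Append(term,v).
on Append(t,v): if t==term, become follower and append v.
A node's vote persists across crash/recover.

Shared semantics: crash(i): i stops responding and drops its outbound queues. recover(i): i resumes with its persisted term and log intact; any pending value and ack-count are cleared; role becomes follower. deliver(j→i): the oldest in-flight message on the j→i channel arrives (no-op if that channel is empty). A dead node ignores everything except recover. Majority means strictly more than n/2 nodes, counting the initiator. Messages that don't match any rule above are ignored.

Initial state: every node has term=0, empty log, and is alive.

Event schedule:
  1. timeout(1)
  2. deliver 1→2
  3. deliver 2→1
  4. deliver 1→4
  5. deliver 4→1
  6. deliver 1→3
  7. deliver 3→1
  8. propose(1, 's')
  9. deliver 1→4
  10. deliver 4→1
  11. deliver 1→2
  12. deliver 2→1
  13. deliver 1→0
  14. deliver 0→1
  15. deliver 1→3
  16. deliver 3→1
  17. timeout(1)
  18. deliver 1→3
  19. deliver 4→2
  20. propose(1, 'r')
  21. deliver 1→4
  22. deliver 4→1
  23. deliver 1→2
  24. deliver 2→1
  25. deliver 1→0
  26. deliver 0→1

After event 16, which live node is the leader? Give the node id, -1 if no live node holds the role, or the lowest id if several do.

1

[1] timeout(1) → N1(cand t1 [-])
[2] deliver 1→2 → N2(foll t1 [-])
[3] deliver 2→1 → ∅
[4] deliver 1→4 → N4(foll t1 [-])
[5] deliver 4→1 → N1(lead t1 [-])
[6] deliver 1→3 → N3(foll t1 [-])
[7] deliver 3→1 → ∅
[8] propose(1,'s') → N1(lead t1 [s])
[9] deliver 1→4 → N4(foll t1 [s])
[10] deliver 4→1 → ∅
[11] deliver 1→2 → N2(foll t1 [s])
[12] deliver 2→1 → ∅
[13] deliver 1→0 → N0(foll t1 [-])
[14] deliver 0→1 → ∅
[15] deliver 1→3 → N3(foll t1 [s])
[16] deliver 3→1 → ∅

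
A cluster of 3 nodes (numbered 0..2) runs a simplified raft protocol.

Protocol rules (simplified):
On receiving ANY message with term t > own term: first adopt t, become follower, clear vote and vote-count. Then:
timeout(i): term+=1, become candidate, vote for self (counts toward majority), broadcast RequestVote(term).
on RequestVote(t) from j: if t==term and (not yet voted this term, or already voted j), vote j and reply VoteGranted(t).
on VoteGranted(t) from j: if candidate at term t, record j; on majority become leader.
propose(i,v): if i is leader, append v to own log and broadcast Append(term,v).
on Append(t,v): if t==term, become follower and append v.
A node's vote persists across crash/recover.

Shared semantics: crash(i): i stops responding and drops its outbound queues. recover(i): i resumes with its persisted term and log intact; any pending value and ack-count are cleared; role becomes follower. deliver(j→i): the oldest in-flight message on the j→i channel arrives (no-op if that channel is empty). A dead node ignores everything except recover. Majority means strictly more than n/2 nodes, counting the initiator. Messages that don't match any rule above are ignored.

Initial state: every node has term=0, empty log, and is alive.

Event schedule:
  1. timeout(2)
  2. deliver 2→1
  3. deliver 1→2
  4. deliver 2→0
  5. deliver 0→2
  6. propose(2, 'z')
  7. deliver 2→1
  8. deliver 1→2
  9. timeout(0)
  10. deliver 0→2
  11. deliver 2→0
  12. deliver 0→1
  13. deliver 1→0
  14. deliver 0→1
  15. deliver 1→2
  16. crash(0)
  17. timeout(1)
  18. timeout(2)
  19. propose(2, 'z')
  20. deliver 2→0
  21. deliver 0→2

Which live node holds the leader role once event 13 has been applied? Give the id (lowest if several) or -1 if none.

after 1 — timeout(2): n2:cand/t1/[-]
after 2 — deliver 2→1: n1:foll/t1/[-]
after 3 — deliver 1→2: n2:lead/t1/[-]
after 4 — deliver 2→0: n0:foll/t1/[-]
after 5 — deliver 0→2: ·
after 6 — propose(2,'z'): n2:lead/t1/[z]
after 7 — deliver 2→1: n1:foll/t1/[z]
after 8 — deliver 1→2: ·
after 9 — timeout(0): n0:cand/t2/[-]
after 10 — deliver 0→2: n2:foll/t2/[z]
after 11 — deliver 2→0: ·
after 12 — deliver 0→1: n1:foll/t2/[z]
after 13 — deliver 1→0: n0:lead/t2/[-]

0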